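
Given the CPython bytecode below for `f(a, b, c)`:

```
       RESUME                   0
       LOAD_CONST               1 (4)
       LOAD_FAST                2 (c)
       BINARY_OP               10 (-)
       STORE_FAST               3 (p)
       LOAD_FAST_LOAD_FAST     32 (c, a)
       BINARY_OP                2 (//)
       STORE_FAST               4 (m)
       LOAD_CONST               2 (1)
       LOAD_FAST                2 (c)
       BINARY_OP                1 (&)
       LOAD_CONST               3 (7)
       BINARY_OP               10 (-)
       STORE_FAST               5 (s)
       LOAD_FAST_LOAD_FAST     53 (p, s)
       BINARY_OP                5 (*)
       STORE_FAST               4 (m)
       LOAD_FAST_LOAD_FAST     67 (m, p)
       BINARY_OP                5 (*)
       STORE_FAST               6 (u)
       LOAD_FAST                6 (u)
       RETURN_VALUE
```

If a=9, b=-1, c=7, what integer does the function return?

LOAD_CONST → push 4. Stack: [4]
LOAD_FAST c → push 7. Stack: [4, 7]
BINARY_OP - → 4 - 7 = -3. Stack: [-3]
STORE_FAST p → p=-3. Stack: []
LOAD_FAST_LOAD_FAST c,a → push 7,9. Stack: [7, 9]
BINARY_OP // → 7 // 9 = 0. Stack: [0]
STORE_FAST m → m=0. Stack: []
LOAD_CONST → push 1. Stack: [1]
LOAD_FAST c → push 7. Stack: [1, 7]
BINARY_OP & → 1 & 7 = 1. Stack: [1]
LOAD_CONST → push 7. Stack: [1, 7]
BINARY_OP - → 1 - 7 = -6. Stack: [-6]
STORE_FAST s → s=-6. Stack: []
LOAD_FAST_LOAD_FAST p,s → push -3,-6. Stack: [-3, -6]
BINARY_OP * → -3 * -6 = 18. Stack: [18]
STORE_FAST m → m=18. Stack: []
LOAD_FAST_LOAD_FAST m,p → push 18,-3. Stack: [18, -3]
BINARY_OP * → 18 * -3 = -54. Stack: [-54]
STORE_FAST u → u=-54. Stack: []
LOAD_FAST u → push -54. Stack: [-54]
RETURN_VALUE → return -54.

-54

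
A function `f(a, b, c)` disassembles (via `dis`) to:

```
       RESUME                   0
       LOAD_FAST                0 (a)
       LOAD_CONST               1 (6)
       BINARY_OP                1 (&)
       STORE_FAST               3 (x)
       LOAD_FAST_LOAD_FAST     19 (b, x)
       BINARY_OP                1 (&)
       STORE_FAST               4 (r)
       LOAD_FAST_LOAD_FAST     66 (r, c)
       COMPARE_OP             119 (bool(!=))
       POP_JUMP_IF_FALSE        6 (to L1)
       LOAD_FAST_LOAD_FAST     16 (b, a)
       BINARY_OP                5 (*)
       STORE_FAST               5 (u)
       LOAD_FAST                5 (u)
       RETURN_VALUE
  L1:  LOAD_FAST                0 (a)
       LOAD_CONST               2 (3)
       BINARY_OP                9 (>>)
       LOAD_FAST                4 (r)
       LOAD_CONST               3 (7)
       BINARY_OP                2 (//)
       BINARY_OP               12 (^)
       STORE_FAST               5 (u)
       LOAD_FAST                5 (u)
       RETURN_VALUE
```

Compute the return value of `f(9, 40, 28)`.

360

LOAD_FAST a → push 9. Stack: [9]
LOAD_CONST → push 6. Stack: [9, 6]
BINARY_OP & → 9 & 6 = 0. Stack: [0]
STORE_FAST x → x=0. Stack: []
LOAD_FAST_LOAD_FAST b,x → push 40,0. Stack: [40, 0]
BINARY_OP & → 40 & 0 = 0. Stack: [0]
STORE_FAST r → r=0. Stack: []
LOAD_FAST_LOAD_FAST r,c → push 0,28. Stack: [0, 28]
COMPARE_OP bool(!=) → 0 vs 28 = True. Stack: [True]
POP_JUMP_IF_FALSE → pop True; no jump. Stack: []
LOAD_FAST_LOAD_FAST b,a → push 40,9. Stack: [40, 9]
BINARY_OP * → 40 * 9 = 360. Stack: [360]
STORE_FAST u → u=360. Stack: []
LOAD_FAST u → push 360. Stack: [360]
RETURN_VALUE → return 360.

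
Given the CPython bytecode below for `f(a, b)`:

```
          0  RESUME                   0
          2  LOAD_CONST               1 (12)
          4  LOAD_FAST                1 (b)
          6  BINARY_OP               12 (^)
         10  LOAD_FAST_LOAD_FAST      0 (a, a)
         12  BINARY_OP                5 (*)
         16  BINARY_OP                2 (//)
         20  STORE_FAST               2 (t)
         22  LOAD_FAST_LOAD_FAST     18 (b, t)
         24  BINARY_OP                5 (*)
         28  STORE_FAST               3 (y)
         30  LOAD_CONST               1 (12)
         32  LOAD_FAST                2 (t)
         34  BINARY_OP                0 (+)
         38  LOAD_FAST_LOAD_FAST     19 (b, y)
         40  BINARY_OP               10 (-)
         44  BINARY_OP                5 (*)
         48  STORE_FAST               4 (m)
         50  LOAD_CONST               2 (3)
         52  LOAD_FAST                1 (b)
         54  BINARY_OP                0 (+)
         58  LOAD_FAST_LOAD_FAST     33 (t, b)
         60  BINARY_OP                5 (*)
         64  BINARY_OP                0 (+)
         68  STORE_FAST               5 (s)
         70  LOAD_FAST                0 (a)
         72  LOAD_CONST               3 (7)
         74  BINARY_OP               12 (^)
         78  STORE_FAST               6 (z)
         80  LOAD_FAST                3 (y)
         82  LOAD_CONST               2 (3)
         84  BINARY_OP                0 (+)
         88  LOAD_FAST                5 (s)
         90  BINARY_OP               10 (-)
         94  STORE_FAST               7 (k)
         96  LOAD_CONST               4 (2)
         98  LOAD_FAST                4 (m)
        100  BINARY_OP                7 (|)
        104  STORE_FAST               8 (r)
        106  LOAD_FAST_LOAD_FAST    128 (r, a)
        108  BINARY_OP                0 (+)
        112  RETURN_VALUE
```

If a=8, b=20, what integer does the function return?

LOAD_CONST → push 12. Stack: [12]
LOAD_FAST b → push 20. Stack: [12, 20]
BINARY_OP ^ → 12 ^ 20 = 24. Stack: [24]
LOAD_FAST_LOAD_FAST a,a → push 8,8. Stack: [24, 8, 8]
BINARY_OP * → 8 * 8 = 64. Stack: [24, 64]
BINARY_OP // → 24 // 64 = 0. Stack: [0]
STORE_FAST t → t=0. Stack: []
LOAD_FAST_LOAD_FAST b,t → push 20,0. Stack: [20, 0]
BINARY_OP * → 20 * 0 = 0. Stack: [0]
STORE_FAST y → y=0. Stack: []
LOAD_CONST → push 12. Stack: [12]
LOAD_FAST t → push 0. Stack: [12, 0]
BINARY_OP + → 12 + 0 = 12. Stack: [12]
LOAD_FAST_LOAD_FAST b,y → push 20,0. Stack: [12, 20, 0]
BINARY_OP - → 20 - 0 = 20. Stack: [12, 20]
BINARY_OP * → 12 * 20 = 240. Stack: [240]
STORE_FAST m → m=240. Stack: []
LOAD_CONST → push 3. Stack: [3]
LOAD_FAST b → push 20. Stack: [3, 20]
BINARY_OP + → 3 + 20 = 23. Stack: [23]
LOAD_FAST_LOAD_FAST t,b → push 0,20. Stack: [23, 0, 20]
BINARY_OP * → 0 * 20 = 0. Stack: [23, 0]
BINARY_OP + → 23 + 0 = 23. Stack: [23]
STORE_FAST s → s=23. Stack: []
LOAD_FAST a → push 8. Stack: [8]
LOAD_CONST → push 7. Stack: [8, 7]
BINARY_OP ^ → 8 ^ 7 = 15. Stack: [15]
STORE_FAST z → z=15. Stack: []
LOAD_FAST y → push 0. Stack: [0]
LOAD_CONST → push 3. Stack: [0, 3]
BINARY_OP + → 0 + 3 = 3. Stack: [3]
LOAD_FAST s → push 23. Stack: [3, 23]
BINARY_OP - → 3 - 23 = -20. Stack: [-20]
STORE_FAST k → k=-20. Stack: []
LOAD_CONST → push 2. Stack: [2]
LOAD_FAST m → push 240. Stack: [2, 240]
BINARY_OP | → 2 | 240 = 242. Stack: [242]
STORE_FAST r → r=242. Stack: []
LOAD_FAST_LOAD_FAST r,a → push 242,8. Stack: [242, 8]
BINARY_OP + → 242 + 8 = 250. Stack: [250]
RETURN_VALUE → return 250.

250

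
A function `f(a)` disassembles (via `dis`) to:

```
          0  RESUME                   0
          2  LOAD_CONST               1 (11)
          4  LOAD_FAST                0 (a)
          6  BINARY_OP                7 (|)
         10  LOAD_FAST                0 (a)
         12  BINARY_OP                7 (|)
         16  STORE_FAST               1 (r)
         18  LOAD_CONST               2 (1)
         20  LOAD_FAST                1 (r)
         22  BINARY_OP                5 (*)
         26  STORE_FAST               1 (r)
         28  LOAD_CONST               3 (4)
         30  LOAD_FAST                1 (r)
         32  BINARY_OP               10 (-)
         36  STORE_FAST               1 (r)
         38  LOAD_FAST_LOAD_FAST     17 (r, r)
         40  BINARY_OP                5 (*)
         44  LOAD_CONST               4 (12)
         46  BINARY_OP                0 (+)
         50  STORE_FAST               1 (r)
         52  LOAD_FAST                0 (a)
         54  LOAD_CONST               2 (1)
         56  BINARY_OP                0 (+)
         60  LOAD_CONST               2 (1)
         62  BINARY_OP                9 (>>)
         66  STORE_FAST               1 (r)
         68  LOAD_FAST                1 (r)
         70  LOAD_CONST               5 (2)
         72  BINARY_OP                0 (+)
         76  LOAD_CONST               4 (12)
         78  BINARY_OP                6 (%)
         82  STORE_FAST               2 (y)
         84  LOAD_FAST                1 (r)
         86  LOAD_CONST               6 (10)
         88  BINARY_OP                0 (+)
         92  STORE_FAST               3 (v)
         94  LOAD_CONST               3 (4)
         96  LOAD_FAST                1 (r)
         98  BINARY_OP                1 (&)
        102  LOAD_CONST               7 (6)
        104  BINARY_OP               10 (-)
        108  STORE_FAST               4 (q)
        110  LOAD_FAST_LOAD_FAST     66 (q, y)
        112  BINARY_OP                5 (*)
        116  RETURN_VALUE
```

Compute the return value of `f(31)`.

-36

LOAD_CONST → push 11. Stack: [11]
LOAD_FAST a → push 31. Stack: [11, 31]
BINARY_OP | → 11 | 31 = 31. Stack: [31]
LOAD_FAST a → push 31. Stack: [31, 31]
BINARY_OP | → 31 | 31 = 31. Stack: [31]
STORE_FAST r → r=31. Stack: []
LOAD_CONST → push 1. Stack: [1]
LOAD_FAST r → push 31. Stack: [1, 31]
BINARY_OP * → 1 * 31 = 31. Stack: [31]
STORE_FAST r → r=31. Stack: []
LOAD_CONST → push 4. Stack: [4]
LOAD_FAST r → push 31. Stack: [4, 31]
BINARY_OP - → 4 - 31 = -27. Stack: [-27]
STORE_FAST r → r=-27. Stack: []
LOAD_FAST_LOAD_FAST r,r → push -27,-27. Stack: [-27, -27]
BINARY_OP * → -27 * -27 = 729. Stack: [729]
LOAD_CONST → push 12. Stack: [729, 12]
BINARY_OP + → 729 + 12 = 741. Stack: [741]
STORE_FAST r → r=741. Stack: []
LOAD_FAST a → push 31. Stack: [31]
LOAD_CONST → push 1. Stack: [31, 1]
BINARY_OP + → 31 + 1 = 32. Stack: [32]
LOAD_CONST → push 1. Stack: [32, 1]
BINARY_OP >> → 32 >> 1 = 16. Stack: [16]
STORE_FAST r → r=16. Stack: []
LOAD_FAST r → push 16. Stack: [16]
LOAD_CONST → push 2. Stack: [16, 2]
BINARY_OP + → 16 + 2 = 18. Stack: [18]
LOAD_CONST → push 12. Stack: [18, 12]
BINARY_OP % → 18 % 12 = 6. Stack: [6]
STORE_FAST y → y=6. Stack: []
LOAD_FAST r → push 16. Stack: [16]
LOAD_CONST → push 10. Stack: [16, 10]
BINARY_OP + → 16 + 10 = 26. Stack: [26]
STORE_FAST v → v=26. Stack: []
LOAD_CONST → push 4. Stack: [4]
LOAD_FAST r → push 16. Stack: [4, 16]
BINARY_OP & → 4 & 16 = 0. Stack: [0]
LOAD_CONST → push 6. Stack: [0, 6]
BINARY_OP - → 0 - 6 = -6. Stack: [-6]
STORE_FAST q → q=-6. Stack: []
LOAD_FAST_LOAD_FAST q,y → push -6,6. Stack: [-6, 6]
BINARY_OP * → -6 * 6 = -36. Stack: [-36]
RETURN_VALUE → return -36.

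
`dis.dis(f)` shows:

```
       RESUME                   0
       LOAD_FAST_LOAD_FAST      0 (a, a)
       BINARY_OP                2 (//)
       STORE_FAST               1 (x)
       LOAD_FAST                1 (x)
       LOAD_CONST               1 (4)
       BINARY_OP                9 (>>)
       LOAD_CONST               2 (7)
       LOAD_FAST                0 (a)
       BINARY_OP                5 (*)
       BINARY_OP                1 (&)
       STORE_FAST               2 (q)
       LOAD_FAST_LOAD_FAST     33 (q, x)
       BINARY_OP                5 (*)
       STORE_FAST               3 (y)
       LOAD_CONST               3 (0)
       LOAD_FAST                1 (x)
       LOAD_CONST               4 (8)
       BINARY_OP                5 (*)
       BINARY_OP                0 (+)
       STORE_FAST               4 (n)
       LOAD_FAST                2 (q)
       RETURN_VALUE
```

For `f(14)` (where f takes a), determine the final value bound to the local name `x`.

1

LOAD_FAST_LOAD_FAST a,a → push 14,14. Stack: [14, 14]
BINARY_OP // → 14 // 14 = 1. Stack: [1]
STORE_FAST x → x=1. Stack: []
LOAD_FAST x → push 1. Stack: [1]
LOAD_CONST → push 4. Stack: [1, 4]
BINARY_OP >> → 1 >> 4 = 0. Stack: [0]
LOAD_CONST → push 7. Stack: [0, 7]
LOAD_FAST a → push 14. Stack: [0, 7, 14]
BINARY_OP * → 7 * 14 = 98. Stack: [0, 98]
BINARY_OP & → 0 & 98 = 0. Stack: [0]
STORE_FAST q → q=0. Stack: []
LOAD_FAST_LOAD_FAST q,x → push 0,1. Stack: [0, 1]
BINARY_OP * → 0 * 1 = 0. Stack: [0]
STORE_FAST y → y=0. Stack: []
LOAD_CONST → push 0. Stack: [0]
LOAD_FAST x → push 1. Stack: [0, 1]
LOAD_CONST → push 8. Stack: [0, 1, 8]
BINARY_OP * → 1 * 8 = 8. Stack: [0, 8]
BINARY_OP + → 0 + 8 = 8. Stack: [8]
STORE_FAST n → n=8. Stack: []
LOAD_FAST q → push 0. Stack: [0]
RETURN_VALUE → return 0.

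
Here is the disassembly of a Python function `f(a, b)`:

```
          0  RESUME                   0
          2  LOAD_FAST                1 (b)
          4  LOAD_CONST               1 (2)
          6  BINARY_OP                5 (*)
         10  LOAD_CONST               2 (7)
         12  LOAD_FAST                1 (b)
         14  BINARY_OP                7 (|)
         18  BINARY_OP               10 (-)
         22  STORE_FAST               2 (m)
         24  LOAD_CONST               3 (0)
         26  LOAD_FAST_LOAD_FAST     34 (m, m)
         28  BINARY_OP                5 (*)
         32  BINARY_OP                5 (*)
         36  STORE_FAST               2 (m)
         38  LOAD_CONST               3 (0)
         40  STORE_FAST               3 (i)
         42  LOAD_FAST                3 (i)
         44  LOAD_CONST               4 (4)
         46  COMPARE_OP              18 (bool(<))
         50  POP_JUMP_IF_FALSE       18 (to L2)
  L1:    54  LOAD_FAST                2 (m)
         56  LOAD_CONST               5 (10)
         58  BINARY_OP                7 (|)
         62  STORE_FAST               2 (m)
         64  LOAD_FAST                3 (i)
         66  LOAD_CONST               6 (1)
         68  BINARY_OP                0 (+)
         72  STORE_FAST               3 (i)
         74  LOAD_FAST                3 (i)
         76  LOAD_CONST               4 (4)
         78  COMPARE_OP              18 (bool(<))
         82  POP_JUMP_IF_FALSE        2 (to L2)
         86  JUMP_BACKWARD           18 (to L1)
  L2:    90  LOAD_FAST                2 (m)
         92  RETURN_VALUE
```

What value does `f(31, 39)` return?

10

LOAD_FAST b → push 39
LOAD_CONST → push 2
BINARY_OP * → 39 * 2 = 78
LOAD_CONST → push 7
LOAD_FAST b → push 39
BINARY_OP | → 7 | 39 = 39
BINARY_OP - → 78 - 39 = 39
STORE_FAST m → m=39
LOAD_CONST → push 0
LOAD_FAST_LOAD_FAST m,m → push 39,39
BINARY_OP * → 39 * 39 = 1521
BINARY_OP * → 0 * 1521 = 0
STORE_FAST m → m=0
LOAD_CONST → push 0
STORE_FAST i → i=0
LOAD_FAST i → push 0
LOAD_CONST → push 4
COMPARE_OP bool(<) → 0 vs 4 = True
POP_JUMP_IF_FALSE → pop True; no jump
LOAD_FAST m → push 0
LOAD_CONST → push 10
BINARY_OP | → 0 | 10 = 10
STORE_FAST m → m=10
LOAD_FAST i → push 0
LOAD_CONST → push 1
BINARY_OP + → 0 + 1 = 1
STORE_FAST i → i=1
LOAD_FAST i → push 1
LOAD_CONST → push 4
COMPARE_OP bool(<) → 1 vs 4 = True
POP_JUMP_IF_FALSE → pop True; no jump
LOAD_FAST m → push 10
LOAD_CONST → push 10
BINARY_OP | → 10 | 10 = 10
STORE_FAST m → m=10
LOAD_FAST i → push 1
LOAD_CONST → push 1
BINARY_OP + → 1 + 1 = 2
STORE_FAST i → i=2
LOAD_FAST i → push 2
LOAD_CONST → push 4
COMPARE_OP bool(<) → 2 vs 4 = True
POP_JUMP_IF_FALSE → pop True; no jump
LOAD_FAST m → push 10
LOAD_CONST → push 10
BINARY_OP | → 10 | 10 = 10
STORE_FAST m → m=10
LOAD_FAST i → push 2
LOAD_CONST → push 1
BINARY_OP + → 2 + 1 = 3
STORE_FAST i → i=3
LOAD_FAST i → push 3
LOAD_CONST → push 4
COMPARE_OP bool(<) → 3 vs 4 = True
POP_JUMP_IF_FALSE → pop True; no jump
LOAD_FAST m → push 10
LOAD_CONST → push 10
BINARY_OP | → 10 | 10 = 10
STORE_FAST m → m=10
LOAD_FAST i → push 3
LOAD_CONST → push 1
BINARY_OP + → 3 + 1 = 4
STORE_FAST i → i=4
LOAD_FAST i → push 4
LOAD_CONST → push 4
COMPARE_OP bool(<) → 4 vs 4 = False
POP_JUMP_IF_FALSE → pop False; jump
LOAD_FAST m → push 10
RETURN_VALUE → return 10.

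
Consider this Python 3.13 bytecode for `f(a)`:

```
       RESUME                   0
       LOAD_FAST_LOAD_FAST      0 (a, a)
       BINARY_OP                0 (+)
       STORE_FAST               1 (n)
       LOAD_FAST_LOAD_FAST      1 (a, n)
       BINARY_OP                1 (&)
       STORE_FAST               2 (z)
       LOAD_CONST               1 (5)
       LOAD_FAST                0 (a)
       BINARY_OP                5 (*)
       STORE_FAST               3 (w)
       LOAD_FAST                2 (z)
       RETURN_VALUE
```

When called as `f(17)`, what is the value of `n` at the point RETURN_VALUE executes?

LOAD_FAST_LOAD_FAST a,a → push 17,17. Stack: [17, 17]
BINARY_OP + → 17 + 17 = 34. Stack: [34]
STORE_FAST n → n=34. Stack: []
LOAD_FAST_LOAD_FAST a,n → push 17,34. Stack: [17, 34]
BINARY_OP & → 17 & 34 = 0. Stack: [0]
STORE_FAST z → z=0. Stack: []
LOAD_CONST → push 5. Stack: [5]
LOAD_FAST a → push 17. Stack: [5, 17]
BINARY_OP * → 5 * 17 = 85. Stack: [85]
STORE_FAST w → w=85. Stack: []
LOAD_FAST z → push 0. Stack: [0]
RETURN_VALUE → return 0.

34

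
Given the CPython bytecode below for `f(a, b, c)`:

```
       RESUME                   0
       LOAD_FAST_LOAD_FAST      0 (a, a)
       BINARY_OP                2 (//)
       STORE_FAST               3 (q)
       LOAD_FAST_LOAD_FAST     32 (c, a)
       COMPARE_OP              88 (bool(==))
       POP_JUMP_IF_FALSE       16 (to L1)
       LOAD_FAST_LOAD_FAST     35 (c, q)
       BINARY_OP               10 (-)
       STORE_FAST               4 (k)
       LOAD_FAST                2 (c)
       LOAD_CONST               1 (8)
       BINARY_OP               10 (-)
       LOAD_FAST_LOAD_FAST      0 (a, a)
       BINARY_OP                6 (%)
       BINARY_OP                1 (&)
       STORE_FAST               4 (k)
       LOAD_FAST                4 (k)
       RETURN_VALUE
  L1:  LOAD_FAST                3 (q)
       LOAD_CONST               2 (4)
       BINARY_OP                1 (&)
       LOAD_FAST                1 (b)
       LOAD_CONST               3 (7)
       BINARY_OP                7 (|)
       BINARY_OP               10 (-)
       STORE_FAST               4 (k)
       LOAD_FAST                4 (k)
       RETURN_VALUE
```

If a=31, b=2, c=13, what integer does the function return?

-7

LOAD_FAST_LOAD_FAST a,a → push 31,31. Stack: [31, 31]
BINARY_OP // → 31 // 31 = 1. Stack: [1]
STORE_FAST q → q=1. Stack: []
LOAD_FAST_LOAD_FAST c,a → push 13,31. Stack: [13, 31]
COMPARE_OP bool(==) → 13 vs 31 = False. Stack: [False]
POP_JUMP_IF_FALSE → pop False; jump. Stack: []
LOAD_FAST q → push 1. Stack: [1]
LOAD_CONST → push 4. Stack: [1, 4]
BINARY_OP & → 1 & 4 = 0. Stack: [0]
LOAD_FAST b → push 2. Stack: [0, 2]
LOAD_CONST → push 7. Stack: [0, 2, 7]
BINARY_OP | → 2 | 7 = 7. Stack: [0, 7]
BINARY_OP - → 0 - 7 = -7. Stack: [-7]
STORE_FAST k → k=-7. Stack: []
LOAD_FAST k → push -7. Stack: [-7]
RETURN_VALUE → return -7.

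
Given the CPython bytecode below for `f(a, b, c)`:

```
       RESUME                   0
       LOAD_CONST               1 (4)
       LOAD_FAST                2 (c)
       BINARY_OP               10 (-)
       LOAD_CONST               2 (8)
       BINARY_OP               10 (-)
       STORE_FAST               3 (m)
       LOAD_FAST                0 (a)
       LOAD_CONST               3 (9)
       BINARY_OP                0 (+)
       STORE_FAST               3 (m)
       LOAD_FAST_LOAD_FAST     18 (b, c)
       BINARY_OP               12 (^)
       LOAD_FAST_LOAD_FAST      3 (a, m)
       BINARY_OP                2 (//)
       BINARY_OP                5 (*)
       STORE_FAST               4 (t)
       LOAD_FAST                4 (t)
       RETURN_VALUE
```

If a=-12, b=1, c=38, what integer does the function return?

LOAD_CONST → push 4. Stack: [4]
LOAD_FAST c → push 38. Stack: [4, 38]
BINARY_OP - → 4 - 38 = -34. Stack: [-34]
LOAD_CONST → push 8. Stack: [-34, 8]
BINARY_OP - → -34 - 8 = -42. Stack: [-42]
STORE_FAST m → m=-42. Stack: []
LOAD_FAST a → push -12. Stack: [-12]
LOAD_CONST → push 9. Stack: [-12, 9]
BINARY_OP + → -12 + 9 = -3. Stack: [-3]
STORE_FAST m → m=-3. Stack: []
LOAD_FAST_LOAD_FAST b,c → push 1,38. Stack: [1, 38]
BINARY_OP ^ → 1 ^ 38 = 39. Stack: [39]
LOAD_FAST_LOAD_FAST a,m → push -12,-3. Stack: [39, -12, -3]
BINARY_OP // → -12 // -3 = 4. Stack: [39, 4]
BINARY_OP * → 39 * 4 = 156. Stack: [156]
STORE_FAST t → t=156. Stack: []
LOAD_FAST t → push 156. Stack: [156]
RETURN_VALUE → return 156.

156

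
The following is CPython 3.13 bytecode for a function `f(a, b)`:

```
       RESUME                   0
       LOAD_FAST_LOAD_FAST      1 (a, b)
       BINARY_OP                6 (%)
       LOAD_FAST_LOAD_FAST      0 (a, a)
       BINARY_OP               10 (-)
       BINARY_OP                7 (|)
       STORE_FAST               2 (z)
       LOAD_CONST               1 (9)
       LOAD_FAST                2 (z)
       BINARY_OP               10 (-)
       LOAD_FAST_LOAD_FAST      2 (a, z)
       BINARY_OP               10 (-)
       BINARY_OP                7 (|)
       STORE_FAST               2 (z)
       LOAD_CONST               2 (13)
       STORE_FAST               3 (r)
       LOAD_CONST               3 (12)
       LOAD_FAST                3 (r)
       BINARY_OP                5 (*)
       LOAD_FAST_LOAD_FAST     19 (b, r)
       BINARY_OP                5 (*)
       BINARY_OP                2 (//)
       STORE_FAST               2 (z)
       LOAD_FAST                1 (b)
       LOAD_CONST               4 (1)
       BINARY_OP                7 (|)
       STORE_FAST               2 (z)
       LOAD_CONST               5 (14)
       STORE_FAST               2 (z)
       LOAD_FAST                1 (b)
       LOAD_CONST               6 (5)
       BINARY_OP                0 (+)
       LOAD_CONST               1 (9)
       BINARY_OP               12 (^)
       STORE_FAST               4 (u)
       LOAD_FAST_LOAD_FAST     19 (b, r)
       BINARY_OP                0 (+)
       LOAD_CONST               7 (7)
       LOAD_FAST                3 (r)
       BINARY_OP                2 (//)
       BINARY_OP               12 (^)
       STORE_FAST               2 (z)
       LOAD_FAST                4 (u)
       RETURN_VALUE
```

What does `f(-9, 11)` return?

25

LOAD_FAST_LOAD_FAST a,b → push -9,11. Stack: [-9, 11]
BINARY_OP % → -9 % 11 = 2. Stack: [2]
LOAD_FAST_LOAD_FAST a,a → push -9,-9. Stack: [2, -9, -9]
BINARY_OP - → -9 - -9 = 0. Stack: [2, 0]
BINARY_OP | → 2 | 0 = 2. Stack: [2]
STORE_FAST z → z=2. Stack: []
LOAD_CONST → push 9. Stack: [9]
LOAD_FAST z → push 2. Stack: [9, 2]
BINARY_OP - → 9 - 2 = 7. Stack: [7]
LOAD_FAST_LOAD_FAST a,z → push -9,2. Stack: [7, -9, 2]
BINARY_OP - → -9 - 2 = -11. Stack: [7, -11]
BINARY_OP | → 7 | -11 = -9. Stack: [-9]
STORE_FAST z → z=-9. Stack: []
LOAD_CONST → push 13. Stack: [13]
STORE_FAST r → r=13. Stack: []
LOAD_CONST → push 12. Stack: [12]
LOAD_FAST r → push 13. Stack: [12, 13]
BINARY_OP * → 12 * 13 = 156. Stack: [156]
LOAD_FAST_LOAD_FAST b,r → push 11,13. Stack: [156, 11, 13]
BINARY_OP * → 11 * 13 = 143. Stack: [156, 143]
BINARY_OP // → 156 // 143 = 1. Stack: [1]
STORE_FAST z → z=1. Stack: []
LOAD_FAST b → push 11. Stack: [11]
LOAD_CONST → push 1. Stack: [11, 1]
BINARY_OP | → 11 | 1 = 11. Stack: [11]
STORE_FAST z → z=11. Stack: []
LOAD_CONST → push 14. Stack: [14]
STORE_FAST z → z=14. Stack: []
LOAD_FAST b → push 11. Stack: [11]
LOAD_CONST → push 5. Stack: [11, 5]
BINARY_OP + → 11 + 5 = 16. Stack: [16]
LOAD_CONST → push 9. Stack: [16, 9]
BINARY_OP ^ → 16 ^ 9 = 25. Stack: [25]
STORE_FAST u → u=25. Stack: []
LOAD_FAST_LOAD_FAST b,r → push 11,13. Stack: [11, 13]
BINARY_OP + → 11 + 13 = 24. Stack: [24]
LOAD_CONST → push 7. Stack: [24, 7]
LOAD_FAST r → push 13. Stack: [24, 7, 13]
BINARY_OP // → 7 // 13 = 0. Stack: [24, 0]
BINARY_OP ^ → 24 ^ 0 = 24. Stack: [24]
STORE_FAST z → z=24. Stack: []
LOAD_FAST u → push 25. Stack: [25]
RETURN_VALUE → return 25.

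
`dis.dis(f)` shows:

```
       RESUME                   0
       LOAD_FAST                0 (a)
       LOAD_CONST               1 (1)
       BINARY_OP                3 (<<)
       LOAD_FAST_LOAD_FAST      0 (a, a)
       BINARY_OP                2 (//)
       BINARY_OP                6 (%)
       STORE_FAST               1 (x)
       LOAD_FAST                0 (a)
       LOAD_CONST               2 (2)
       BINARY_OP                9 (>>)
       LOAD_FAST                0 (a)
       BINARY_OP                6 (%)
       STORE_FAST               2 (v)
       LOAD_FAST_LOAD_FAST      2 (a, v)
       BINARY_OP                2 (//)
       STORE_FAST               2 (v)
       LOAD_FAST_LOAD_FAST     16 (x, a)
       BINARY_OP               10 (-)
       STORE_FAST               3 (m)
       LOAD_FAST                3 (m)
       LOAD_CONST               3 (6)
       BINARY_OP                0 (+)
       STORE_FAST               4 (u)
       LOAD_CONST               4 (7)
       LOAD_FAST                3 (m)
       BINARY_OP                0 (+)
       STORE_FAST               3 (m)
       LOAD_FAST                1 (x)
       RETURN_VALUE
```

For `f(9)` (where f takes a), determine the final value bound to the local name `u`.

LOAD_FAST a → push 9. Stack: [9]
LOAD_CONST → push 1. Stack: [9, 1]
BINARY_OP << → 9 << 1 = 18. Stack: [18]
LOAD_FAST_LOAD_FAST a,a → push 9,9. Stack: [18, 9, 9]
BINARY_OP // → 9 // 9 = 1. Stack: [18, 1]
BINARY_OP % → 18 % 1 = 0. Stack: [0]
STORE_FAST x → x=0. Stack: []
LOAD_FAST a → push 9. Stack: [9]
LOAD_CONST → push 2. Stack: [9, 2]
BINARY_OP >> → 9 >> 2 = 2. Stack: [2]
LOAD_FAST a → push 9. Stack: [2, 9]
BINARY_OP % → 2 % 9 = 2. Stack: [2]
STORE_FAST v → v=2. Stack: []
LOAD_FAST_LOAD_FAST a,v → push 9,2. Stack: [9, 2]
BINARY_OP // → 9 // 2 = 4. Stack: [4]
STORE_FAST v → v=4. Stack: []
LOAD_FAST_LOAD_FAST x,a → push 0,9. Stack: [0, 9]
BINARY_OP - → 0 - 9 = -9. Stack: [-9]
STORE_FAST m → m=-9. Stack: []
LOAD_FAST m → push -9. Stack: [-9]
LOAD_CONST → push 6. Stack: [-9, 6]
BINARY_OP + → -9 + 6 = -3. Stack: [-3]
STORE_FAST u → u=-3. Stack: []
LOAD_CONST → push 7. Stack: [7]
LOAD_FAST m → push -9. Stack: [7, -9]
BINARY_OP + → 7 + -9 = -2. Stack: [-2]
STORE_FAST m → m=-2. Stack: []
LOAD_FAST x → push 0. Stack: [0]
RETURN_VALUE → return 0.

-3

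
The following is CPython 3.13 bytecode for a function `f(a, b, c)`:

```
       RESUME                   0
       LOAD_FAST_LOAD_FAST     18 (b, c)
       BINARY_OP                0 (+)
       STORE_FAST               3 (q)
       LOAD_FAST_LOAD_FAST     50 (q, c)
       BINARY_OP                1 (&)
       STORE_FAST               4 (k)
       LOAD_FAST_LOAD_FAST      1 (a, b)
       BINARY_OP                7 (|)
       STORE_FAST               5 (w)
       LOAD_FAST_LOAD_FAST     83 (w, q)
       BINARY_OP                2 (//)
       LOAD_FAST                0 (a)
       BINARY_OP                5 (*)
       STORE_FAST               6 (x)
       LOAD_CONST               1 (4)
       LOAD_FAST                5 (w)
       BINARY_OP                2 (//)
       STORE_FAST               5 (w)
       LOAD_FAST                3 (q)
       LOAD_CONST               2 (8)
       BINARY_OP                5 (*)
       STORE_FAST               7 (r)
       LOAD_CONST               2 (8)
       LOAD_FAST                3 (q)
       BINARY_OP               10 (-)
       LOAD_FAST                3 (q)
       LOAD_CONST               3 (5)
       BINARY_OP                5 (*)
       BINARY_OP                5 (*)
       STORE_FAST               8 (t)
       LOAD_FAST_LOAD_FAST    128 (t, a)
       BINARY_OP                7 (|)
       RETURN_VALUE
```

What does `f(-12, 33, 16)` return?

LOAD_FAST_LOAD_FAST b,c → push 33,16. Stack: [33, 16]
BINARY_OP + → 33 + 16 = 49. Stack: [49]
STORE_FAST q → q=49. Stack: []
LOAD_FAST_LOAD_FAST q,c → push 49,16. Stack: [49, 16]
BINARY_OP & → 49 & 16 = 16. Stack: [16]
STORE_FAST k → k=16. Stack: []
LOAD_FAST_LOAD_FAST a,b → push -12,33. Stack: [-12, 33]
BINARY_OP | → -12 | 33 = -11. Stack: [-11]
STORE_FAST w → w=-11. Stack: []
LOAD_FAST_LOAD_FAST w,q → push -11,49. Stack: [-11, 49]
BINARY_OP // → -11 // 49 = -1. Stack: [-1]
LOAD_FAST a → push -12. Stack: [-1, -12]
BINARY_OP * → -1 * -12 = 12. Stack: [12]
STORE_FAST x → x=12. Stack: []
LOAD_CONST → push 4. Stack: [4]
LOAD_FAST w → push -11. Stack: [4, -11]
BINARY_OP // → 4 // -11 = -1. Stack: [-1]
STORE_FAST w → w=-1. Stack: []
LOAD_FAST q → push 49. Stack: [49]
LOAD_CONST → push 8. Stack: [49, 8]
BINARY_OP * → 49 * 8 = 392. Stack: [392]
STORE_FAST r → r=392. Stack: []
LOAD_CONST → push 8. Stack: [8]
LOAD_FAST q → push 49. Stack: [8, 49]
BINARY_OP - → 8 - 49 = -41. Stack: [-41]
LOAD_FAST q → push 49. Stack: [-41, 49]
LOAD_CONST → push 5. Stack: [-41, 49, 5]
BINARY_OP * → 49 * 5 = 245. Stack: [-41, 245]
BINARY_OP * → -41 * 245 = -10045. Stack: [-10045]
STORE_FAST t → t=-10045. Stack: []
LOAD_FAST_LOAD_FAST t,a → push -10045,-12. Stack: [-10045, -12]
BINARY_OP | → -10045 | -12 = -9. Stack: [-9]
RETURN_VALUE → return -9.

-9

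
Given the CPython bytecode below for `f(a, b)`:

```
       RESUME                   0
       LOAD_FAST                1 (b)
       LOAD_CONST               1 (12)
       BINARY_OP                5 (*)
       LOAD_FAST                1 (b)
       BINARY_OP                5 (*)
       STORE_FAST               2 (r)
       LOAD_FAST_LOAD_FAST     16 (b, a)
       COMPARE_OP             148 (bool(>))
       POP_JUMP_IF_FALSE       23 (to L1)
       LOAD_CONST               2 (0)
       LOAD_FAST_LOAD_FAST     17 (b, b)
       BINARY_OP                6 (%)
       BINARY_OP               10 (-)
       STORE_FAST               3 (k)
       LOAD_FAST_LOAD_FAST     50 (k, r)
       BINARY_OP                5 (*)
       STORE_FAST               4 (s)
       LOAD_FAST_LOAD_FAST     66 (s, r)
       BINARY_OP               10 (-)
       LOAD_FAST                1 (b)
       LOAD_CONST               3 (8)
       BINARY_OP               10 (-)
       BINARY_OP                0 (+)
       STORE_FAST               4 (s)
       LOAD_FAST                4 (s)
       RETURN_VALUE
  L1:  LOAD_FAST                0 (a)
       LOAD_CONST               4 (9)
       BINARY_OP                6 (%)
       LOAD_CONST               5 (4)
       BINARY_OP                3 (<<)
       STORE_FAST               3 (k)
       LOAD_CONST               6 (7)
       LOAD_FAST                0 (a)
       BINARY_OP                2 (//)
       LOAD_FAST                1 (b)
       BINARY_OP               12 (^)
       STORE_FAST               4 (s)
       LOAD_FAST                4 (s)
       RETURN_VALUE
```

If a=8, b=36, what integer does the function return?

-15524

LOAD_FAST b → push 36. Stack: [36]
LOAD_CONST → push 12. Stack: [36, 12]
BINARY_OP * → 36 * 12 = 432. Stack: [432]
LOAD_FAST b → push 36. Stack: [432, 36]
BINARY_OP * → 432 * 36 = 15552. Stack: [15552]
STORE_FAST r → r=15552. Stack: []
LOAD_FAST_LOAD_FAST b,a → push 36,8. Stack: [36, 8]
COMPARE_OP bool(>) → 36 vs 8 = True. Stack: [True]
POP_JUMP_IF_FALSE → pop True; no jump. Stack: []
LOAD_CONST → push 0. Stack: [0]
LOAD_FAST_LOAD_FAST b,b → push 36,36. Stack: [0, 36, 36]
BINARY_OP % → 36 % 36 = 0. Stack: [0, 0]
BINARY_OP - → 0 - 0 = 0. Stack: [0]
STORE_FAST k → k=0. Stack: []
LOAD_FAST_LOAD_FAST k,r → push 0,15552. Stack: [0, 15552]
BINARY_OP * → 0 * 15552 = 0. Stack: [0]
STORE_FAST s → s=0. Stack: []
LOAD_FAST_LOAD_FAST s,r → push 0,15552. Stack: [0, 15552]
BINARY_OP - → 0 - 15552 = -15552. Stack: [-15552]
LOAD_FAST b → push 36. Stack: [-15552, 36]
LOAD_CONST → push 8. Stack: [-15552, 36, 8]
BINARY_OP - → 36 - 8 = 28. Stack: [-15552, 28]
BINARY_OP + → -15552 + 28 = -15524. Stack: [-15524]
STORE_FAST s → s=-15524. Stack: []
LOAD_FAST s → push -15524. Stack: [-15524]
RETURN_VALUE → return -15524.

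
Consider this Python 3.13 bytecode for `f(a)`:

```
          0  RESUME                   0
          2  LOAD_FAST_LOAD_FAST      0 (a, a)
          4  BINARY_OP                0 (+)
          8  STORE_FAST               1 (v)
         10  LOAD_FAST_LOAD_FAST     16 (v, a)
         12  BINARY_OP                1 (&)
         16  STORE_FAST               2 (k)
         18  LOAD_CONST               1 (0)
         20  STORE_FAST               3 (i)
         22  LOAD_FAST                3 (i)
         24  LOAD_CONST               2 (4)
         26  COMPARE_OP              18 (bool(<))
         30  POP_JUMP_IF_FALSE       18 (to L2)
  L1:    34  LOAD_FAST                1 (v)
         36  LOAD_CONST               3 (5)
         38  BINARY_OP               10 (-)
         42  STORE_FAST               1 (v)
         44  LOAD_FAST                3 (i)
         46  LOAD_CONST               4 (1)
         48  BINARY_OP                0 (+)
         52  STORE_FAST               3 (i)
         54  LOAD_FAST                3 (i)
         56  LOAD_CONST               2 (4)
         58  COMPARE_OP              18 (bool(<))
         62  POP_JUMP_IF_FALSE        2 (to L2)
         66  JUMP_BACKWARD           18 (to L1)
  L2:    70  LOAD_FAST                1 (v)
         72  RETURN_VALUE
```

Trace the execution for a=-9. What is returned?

LOAD_FAST_LOAD_FAST a,a → push -9,-9. Stack: [-9, -9]
BINARY_OP + → -9 + -9 = -18. Stack: [-18]
STORE_FAST v → v=-18. Stack: []
LOAD_FAST_LOAD_FAST v,a → push -18,-9. Stack: [-18, -9]
BINARY_OP & → -18 & -9 = -26. Stack: [-26]
STORE_FAST k → k=-26. Stack: []
LOAD_CONST → push 0. Stack: [0]
STORE_FAST i → i=0. Stack: []
LOAD_FAST i → push 0. Stack: [0]
LOAD_CONST → push 4. Stack: [0, 4]
COMPARE_OP bool(<) → 0 vs 4 = True. Stack: [True]
POP_JUMP_IF_FALSE → pop True; no jump. Stack: []
LOAD_FAST v → push -18. Stack: [-18]
LOAD_CONST → push 5. Stack: [-18, 5]
BINARY_OP - → -18 - 5 = -23. Stack: [-23]
STORE_FAST v → v=-23. Stack: []
LOAD_FAST i → push 0. Stack: [0]
LOAD_CONST → push 1. Stack: [0, 1]
BINARY_OP + → 0 + 1 = 1. Stack: [1]
STORE_FAST i → i=1. Stack: []
LOAD_FAST i → push 1. Stack: [1]
LOAD_CONST → push 4. Stack: [1, 4]
COMPARE_OP bool(<) → 1 vs 4 = True. Stack: [True]
POP_JUMP_IF_FALSE → pop True; no jump. Stack: []
LOAD_FAST v → push -23. Stack: [-23]
LOAD_CONST → push 5. Stack: [-23, 5]
BINARY_OP - → -23 - 5 = -28. Stack: [-28]
STORE_FAST v → v=-28. Stack: []
LOAD_FAST i → push 1. Stack: [1]
LOAD_CONST → push 1. Stack: [1, 1]
BINARY_OP + → 1 + 1 = 2. Stack: [2]
STORE_FAST i → i=2. Stack: []
LOAD_FAST i → push 2. Stack: [2]
LOAD_CONST → push 4. Stack: [2, 4]
COMPARE_OP bool(<) → 2 vs 4 = True. Stack: [True]
POP_JUMP_IF_FALSE → pop True; no jump. Stack: []
LOAD_FAST v → push -28. Stack: [-28]
LOAD_CONST → push 5. Stack: [-28, 5]
BINARY_OP - → -28 - 5 = -33. Stack: [-33]
STORE_FAST v → v=-33. Stack: []
LOAD_FAST i → push 2. Stack: [2]
LOAD_CONST → push 1. Stack: [2, 1]
BINARY_OP + → 2 + 1 = 3. Stack: [3]
STORE_FAST i → i=3. Stack: []
LOAD_FAST i → push 3. Stack: [3]
LOAD_CONST → push 4. Stack: [3, 4]
COMPARE_OP bool(<) → 3 vs 4 = True. Stack: [True]
POP_JUMP_IF_FALSE → pop True; no jump. Stack: []
LOAD_FAST v → push -33. Stack: [-33]
LOAD_CONST → push 5. Stack: [-33, 5]
BINARY_OP - → -33 - 5 = -38. Stack: [-38]
STORE_FAST v → v=-38. Stack: []
LOAD_FAST i → push 3. Stack: [3]
LOAD_CONST → push 1. Stack: [3, 1]
BINARY_OP + → 3 + 1 = 4. Stack: [4]
STORE_FAST i → i=4. Stack: []
LOAD_FAST i → push 4. Stack: [4]
LOAD_CONST → push 4. Stack: [4, 4]
COMPARE_OP bool(<) → 4 vs 4 = False. Stack: [False]
POP_JUMP_IF_FALSE → pop False; jump. Stack: []
LOAD_FAST v → push -38. Stack: [-38]
RETURN_VALUE → return -38.

-38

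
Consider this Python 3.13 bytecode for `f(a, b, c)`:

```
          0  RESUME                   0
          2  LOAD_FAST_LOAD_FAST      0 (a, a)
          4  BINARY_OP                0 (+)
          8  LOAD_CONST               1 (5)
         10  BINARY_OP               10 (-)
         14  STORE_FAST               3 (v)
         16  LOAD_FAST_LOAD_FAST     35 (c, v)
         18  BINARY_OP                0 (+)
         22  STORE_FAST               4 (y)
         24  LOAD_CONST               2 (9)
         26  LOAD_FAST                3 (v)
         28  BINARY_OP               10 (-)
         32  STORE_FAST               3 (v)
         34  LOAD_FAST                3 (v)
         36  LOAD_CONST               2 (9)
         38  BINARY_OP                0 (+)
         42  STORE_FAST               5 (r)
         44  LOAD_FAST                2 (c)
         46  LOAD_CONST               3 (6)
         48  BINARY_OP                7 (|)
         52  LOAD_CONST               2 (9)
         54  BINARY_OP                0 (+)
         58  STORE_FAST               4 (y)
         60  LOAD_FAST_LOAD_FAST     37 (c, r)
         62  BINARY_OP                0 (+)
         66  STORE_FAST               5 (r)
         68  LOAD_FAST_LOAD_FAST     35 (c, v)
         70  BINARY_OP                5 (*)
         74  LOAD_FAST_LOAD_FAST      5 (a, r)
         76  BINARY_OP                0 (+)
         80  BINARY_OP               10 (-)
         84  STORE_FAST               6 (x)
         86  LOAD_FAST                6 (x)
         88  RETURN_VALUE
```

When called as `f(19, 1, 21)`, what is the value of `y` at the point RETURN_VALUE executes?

32

LOAD_FAST_LOAD_FAST a,a → push 19,19. Stack: [19, 19]
BINARY_OP + → 19 + 19 = 38. Stack: [38]
LOAD_CONST → push 5. Stack: [38, 5]
BINARY_OP - → 38 - 5 = 33. Stack: [33]
STORE_FAST v → v=33. Stack: []
LOAD_FAST_LOAD_FAST c,v → push 21,33. Stack: [21, 33]
BINARY_OP + → 21 + 33 = 54. Stack: [54]
STORE_FAST y → y=54. Stack: []
LOAD_CONST → push 9. Stack: [9]
LOAD_FAST v → push 33. Stack: [9, 33]
BINARY_OP - → 9 - 33 = -24. Stack: [-24]
STORE_FAST v → v=-24. Stack: []
LOAD_FAST v → push -24. Stack: [-24]
LOAD_CONST → push 9. Stack: [-24, 9]
BINARY_OP + → -24 + 9 = -15. Stack: [-15]
STORE_FAST r → r=-15. Stack: []
LOAD_FAST c → push 21. Stack: [21]
LOAD_CONST → push 6. Stack: [21, 6]
BINARY_OP | → 21 | 6 = 23. Stack: [23]
LOAD_CONST → push 9. Stack: [23, 9]
BINARY_OP + → 23 + 9 = 32. Stack: [32]
STORE_FAST y → y=32. Stack: []
LOAD_FAST_LOAD_FAST c,r → push 21,-15. Stack: [21, -15]
BINARY_OP + → 21 + -15 = 6. Stack: [6]
STORE_FAST r → r=6. Stack: []
LOAD_FAST_LOAD_FAST c,v → push 21,-24. Stack: [21, -24]
BINARY_OP * → 21 * -24 = -504. Stack: [-504]
LOAD_FAST_LOAD_FAST a,r → push 19,6. Stack: [-504, 19, 6]
BINARY_OP + → 19 + 6 = 25. Stack: [-504, 25]
BINARY_OP - → -504 - 25 = -529. Stack: [-529]
STORE_FAST x → x=-529. Stack: []
LOAD_FAST x → push -529. Stack: [-529]
RETURN_VALUE → return -529.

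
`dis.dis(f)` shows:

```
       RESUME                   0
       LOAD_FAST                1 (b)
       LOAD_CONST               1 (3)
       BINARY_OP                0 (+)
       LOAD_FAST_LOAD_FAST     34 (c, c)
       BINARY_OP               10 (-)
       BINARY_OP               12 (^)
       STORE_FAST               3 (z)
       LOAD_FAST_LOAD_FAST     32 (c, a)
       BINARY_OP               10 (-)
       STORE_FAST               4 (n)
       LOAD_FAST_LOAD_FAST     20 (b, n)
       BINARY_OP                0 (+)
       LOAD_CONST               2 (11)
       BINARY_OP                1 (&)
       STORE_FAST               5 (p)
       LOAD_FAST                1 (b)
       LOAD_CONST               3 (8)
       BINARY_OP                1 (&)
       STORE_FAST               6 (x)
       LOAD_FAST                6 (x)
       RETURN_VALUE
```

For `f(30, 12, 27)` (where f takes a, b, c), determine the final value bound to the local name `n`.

LOAD_FAST b → push 12. Stack: [12]
LOAD_CONST → push 3. Stack: [12, 3]
BINARY_OP + → 12 + 3 = 15. Stack: [15]
LOAD_FAST_LOAD_FAST c,c → push 27,27. Stack: [15, 27, 27]
BINARY_OP - → 27 - 27 = 0. Stack: [15, 0]
BINARY_OP ^ → 15 ^ 0 = 15. Stack: [15]
STORE_FAST z → z=15. Stack: []
LOAD_FAST_LOAD_FAST c,a → push 27,30. Stack: [27, 30]
BINARY_OP - → 27 - 30 = -3. Stack: [-3]
STORE_FAST n → n=-3. Stack: []
LOAD_FAST_LOAD_FAST b,n → push 12,-3. Stack: [12, -3]
BINARY_OP + → 12 + -3 = 9. Stack: [9]
LOAD_CONST → push 11. Stack: [9, 11]
BINARY_OP & → 9 & 11 = 9. Stack: [9]
STORE_FAST p → p=9. Stack: []
LOAD_FAST b → push 12. Stack: [12]
LOAD_CONST → push 8. Stack: [12, 8]
BINARY_OP & → 12 & 8 = 8. Stack: [8]
STORE_FAST x → x=8. Stack: []
LOAD_FAST x → push 8. Stack: [8]
RETURN_VALUE → return 8.

-3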